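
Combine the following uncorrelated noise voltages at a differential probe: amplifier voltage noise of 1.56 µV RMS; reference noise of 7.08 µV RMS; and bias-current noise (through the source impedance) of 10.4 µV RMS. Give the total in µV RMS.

12.7 µV

Uncorrelated sources add in power (mean-square): V_tot = √(ΣV_i²)
V_tot = √[(1.56×10⁻⁶)² + (7.08×10⁻⁶)² + (1.04×10⁻⁵)²] = 1.27×10⁻⁵ V = 12.7 µV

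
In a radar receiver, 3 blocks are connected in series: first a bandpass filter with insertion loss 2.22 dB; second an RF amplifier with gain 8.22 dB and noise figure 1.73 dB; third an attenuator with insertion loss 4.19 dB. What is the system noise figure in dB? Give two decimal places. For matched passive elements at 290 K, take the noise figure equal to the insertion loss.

4.61 dB

Convert to linear (a loss of L dB is a gain of −L dB): F_i = 10^(NF_i/10), G_i = 10^(G_i,dB/10)
  Stage 1: F_1 = 10^(2.22/10) = 1.667, G_1 = 10^(−2.22/10) = 0.5998
  Stage 2: F_2 = 10^(1.73/10) = 1.489, G_2 = 10^(8.22/10) = 6.637
  Stage 3: F_3 = 10^(4.19/10) = 2.624, G_3 = 10^(−4.19/10) = 0.3811
Friis cascade:
  F = 1.667 + (1.489 − 1)/0.5998 + (2.624 − 1)/3.981 = 2.891
NF = 10 log₁₀(2.891) = 4.61 dB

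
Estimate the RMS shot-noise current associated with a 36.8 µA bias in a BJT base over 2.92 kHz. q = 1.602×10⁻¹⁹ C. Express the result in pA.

186 pA

I_n = √(2qI·B)
2qI·B = 2 × 1.602×10⁻¹⁹ × 3.68×10⁻⁵ × 2.92×10³ = 3.44×10⁻²⁰ A²
I_n = √(3.44×10⁻²⁰) = 1.86×10⁻¹⁰ A = 186 pA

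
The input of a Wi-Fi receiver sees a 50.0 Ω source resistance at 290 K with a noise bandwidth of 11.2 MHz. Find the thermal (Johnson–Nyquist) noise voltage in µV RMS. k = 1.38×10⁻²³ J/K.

2.99 µV

V_n = √(4kTRB)
4kTRB = 4 × 1.38×10⁻²³ × 290 × 5.00×10¹ × 1.12×10⁷ = 8.96×10⁻¹² V²
V_n = √(8.96×10⁻¹²) = 2.99×10⁻⁶ V = 2.99 µV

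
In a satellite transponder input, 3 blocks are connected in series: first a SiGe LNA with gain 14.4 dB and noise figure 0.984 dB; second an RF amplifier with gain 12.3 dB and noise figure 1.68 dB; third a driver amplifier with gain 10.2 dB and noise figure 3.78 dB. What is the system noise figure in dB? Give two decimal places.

Convert to linear (a loss of L dB is a gain of −L dB): F_i = 10^(NF_i/10), G_i = 10^(G_i,dB/10)
  Stage 1: F_1 = 10^(0.984/10) = 1.254, G_1 = 10^(14.4/10) = 27.54
  Stage 2: F_2 = 10^(1.68/10) = 1.472, G_2 = 10^(12.3/10) = 16.98
  Stage 3: F_3 = 10^(3.78/10) = 2.388, G_3 = 10^(10.2/10) = 10.47
Friis cascade:
  F = 1.254 + (1.472 − 1)/27.54 + (2.388 − 1)/467.7 = 1.274
NF = 10 log₁₀(1.274) = 1.05 dB

1.05 dB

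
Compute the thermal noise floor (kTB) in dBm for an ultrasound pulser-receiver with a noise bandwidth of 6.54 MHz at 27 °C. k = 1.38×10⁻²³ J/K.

−105.7 dBm

T = 27 °C + 273.15 = 300.15 K
P_n = kTB = 1.38×10⁻²³ × 300.15 × 6.54×10⁶ = 2.71×10⁻¹⁴ W
In dBm: 10 log₁₀(2.71×10⁻¹⁴ / 10⁻³) = −105.7 dBm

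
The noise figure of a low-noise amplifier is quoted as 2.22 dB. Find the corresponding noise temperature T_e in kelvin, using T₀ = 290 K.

F = 10^(2.22/10) = 1.66725
T_e = (F − 1)·T₀ = (1.66725 − 1) × 290 = 194 K

194 K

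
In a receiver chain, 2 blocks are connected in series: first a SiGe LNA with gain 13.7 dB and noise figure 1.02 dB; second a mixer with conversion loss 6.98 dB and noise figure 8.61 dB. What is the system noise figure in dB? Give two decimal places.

Convert to linear (a loss of L dB is a gain of −L dB): F_i = 10^(NF_i/10), G_i = 10^(G_i,dB/10)
  Stage 1: F_1 = 10^(1.02/10) = 1.265, G_1 = 10^(13.7/10) = 23.44
  Stage 2: F_2 = 10^(8.61/10) = 7.261, G_2 = 10^(−6.98/10) = 0.2004
Friis cascade:
  F = 1.265 + (7.261 − 1)/23.44 = 1.532
NF = 10 log₁₀(1.532) = 1.85 dB

1.85 dB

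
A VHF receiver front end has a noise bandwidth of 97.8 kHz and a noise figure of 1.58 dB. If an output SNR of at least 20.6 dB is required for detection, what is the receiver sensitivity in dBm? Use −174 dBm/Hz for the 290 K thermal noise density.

−101.9 dBm

Sensitivity = −174 + 10 log₁₀(B) + NF + SNR_min
= −174 + 49.9 + 1.58 + 20.6
= −101.92 dBm → −101.9 dBm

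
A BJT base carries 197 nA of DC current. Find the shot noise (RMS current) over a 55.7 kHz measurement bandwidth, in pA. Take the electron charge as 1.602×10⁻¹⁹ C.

I_n = √(2qI·B)
2qI·B = 2 × 1.602×10⁻¹⁹ × 1.97×10⁻⁷ × 5.57×10⁴ = 3.52×10⁻²¹ A²
I_n = √(3.52×10⁻²¹) = 5.93×10⁻¹¹ A = 59.3 pA

59.3 pA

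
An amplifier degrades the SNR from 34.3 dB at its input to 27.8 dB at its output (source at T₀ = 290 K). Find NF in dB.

6.5 dB

NF (dB) = SNR_in(dB) − SNR_out(dB) when the source is at T₀
NF = 34.3 − 27.8 = 6.5 dB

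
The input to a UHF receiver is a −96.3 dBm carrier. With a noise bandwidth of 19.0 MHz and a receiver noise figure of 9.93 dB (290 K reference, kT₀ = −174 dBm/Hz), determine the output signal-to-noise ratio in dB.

−5.0 dB

Noise floor: N = −174 + 10 log₁₀(B) + NF
10 log₁₀(1.90×10⁷) = 72.79 dB
N = −174 + 72.79 + 9.93 = −91.28 dBm
SNR = P_sig − N = −96.3 − (−91.28) = −5.02 dB → −5.0 dB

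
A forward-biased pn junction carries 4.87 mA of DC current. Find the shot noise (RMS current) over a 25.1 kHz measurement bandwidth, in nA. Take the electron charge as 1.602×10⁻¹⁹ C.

I_n = √(2qI·B)
2qI·B = 2 × 1.602×10⁻¹⁹ × 4.87×10⁻³ × 2.51×10⁴ = 3.92×10⁻¹⁷ A²
I_n = √(3.92×10⁻¹⁷) = 6.26×10⁻⁹ A = 6.26 nA

6.26 nA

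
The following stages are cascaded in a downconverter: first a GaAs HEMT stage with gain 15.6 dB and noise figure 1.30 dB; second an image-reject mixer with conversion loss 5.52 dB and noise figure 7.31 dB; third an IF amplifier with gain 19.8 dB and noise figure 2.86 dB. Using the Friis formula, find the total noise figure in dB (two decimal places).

1.93 dB

Convert to linear (a loss of L dB is a gain of −L dB): F_i = 10^(NF_i/10), G_i = 10^(G_i,dB/10)
  Stage 1: F_1 = 10^(1.30/10) = 1.349, G_1 = 10^(15.6/10) = 36.31
  Stage 2: F_2 = 10^(7.31/10) = 5.383, G_2 = 10^(−5.52/10) = 0.2805
  Stage 3: F_3 = 10^(2.86/10) = 1.932, G_3 = 10^(19.8/10) = 95.50
Friis cascade:
  F = 1.349 + (5.383 − 1)/36.31 + (1.932 − 1)/10.19 = 1.561
NF = 10 log₁₀(1.561) = 1.93 dB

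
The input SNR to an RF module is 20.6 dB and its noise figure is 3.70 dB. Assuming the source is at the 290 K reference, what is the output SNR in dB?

By definition F = SNR_in/SNR_out, so in dB: SNR_out = SNR_in − NF
SNR_out = 20.6 − 3.70 = 16.90 dB

16.90 dB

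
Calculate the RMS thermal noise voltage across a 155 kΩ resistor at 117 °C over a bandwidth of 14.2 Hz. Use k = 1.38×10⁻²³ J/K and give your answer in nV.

T = 117 °C + 273.15 = 390.15 K
V_n = √(4kTRB)
4kTRB = 4 × 1.38×10⁻²³ × 390.15 × 1.55×10⁵ × 1.42×10¹ = 4.74×10⁻¹⁴ V²
V_n = √(4.74×10⁻¹⁴) = 2.18×10⁻⁷ V = 218 nV

218 nV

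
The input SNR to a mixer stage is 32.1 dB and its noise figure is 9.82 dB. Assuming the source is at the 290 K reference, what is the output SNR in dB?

22.28 dB

By definition F = SNR_in/SNR_out, so in dB: SNR_out = SNR_in − NF
SNR_out = 32.1 − 9.82 = 22.28 dB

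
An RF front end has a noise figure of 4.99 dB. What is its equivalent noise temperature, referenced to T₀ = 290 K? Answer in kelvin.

F = 10^(4.99/10) = 3.155
T_e = (F − 1)·T₀ = (3.155 − 1) × 290 = 625 K

625 K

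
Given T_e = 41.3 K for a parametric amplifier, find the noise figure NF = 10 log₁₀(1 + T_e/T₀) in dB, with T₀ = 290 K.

F = 1 + T_e/T₀ = 1 + 41.3/290 = 1.14241
NF = 10 log₁₀(1.14241) = 0.578 dB

0.578 dB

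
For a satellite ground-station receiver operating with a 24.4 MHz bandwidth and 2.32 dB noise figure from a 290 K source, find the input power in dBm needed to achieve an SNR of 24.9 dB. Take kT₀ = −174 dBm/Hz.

−72.9 dBm

Sensitivity = −174 + 10 log₁₀(B) + NF + SNR_min
= −174 + 73.87 + 2.32 + 24.9
= −72.91 dBm → −72.9 dBm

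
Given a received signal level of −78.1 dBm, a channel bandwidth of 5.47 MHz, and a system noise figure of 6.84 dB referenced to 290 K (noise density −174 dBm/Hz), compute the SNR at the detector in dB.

Noise floor: N = −174 + 10 log₁₀(B) + NF
10 log₁₀(5.47×10⁶) = 67.38 dB
N = −174 + 67.38 + 6.84 = −99.78 dBm
SNR = P_sig − N = −78.1 − (−99.78) = 21.68 dB → 21.7 dB

21.7 dB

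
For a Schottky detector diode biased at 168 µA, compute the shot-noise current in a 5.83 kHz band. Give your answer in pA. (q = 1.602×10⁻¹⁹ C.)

560 pA

I_n = √(2qI·B)
2qI·B = 2 × 1.602×10⁻¹⁹ × 1.68×10⁻⁴ × 5.83×10³ = 3.14×10⁻¹⁹ A²
I_n = √(3.14×10⁻¹⁹) = 5.60×10⁻¹⁰ A = 560 pA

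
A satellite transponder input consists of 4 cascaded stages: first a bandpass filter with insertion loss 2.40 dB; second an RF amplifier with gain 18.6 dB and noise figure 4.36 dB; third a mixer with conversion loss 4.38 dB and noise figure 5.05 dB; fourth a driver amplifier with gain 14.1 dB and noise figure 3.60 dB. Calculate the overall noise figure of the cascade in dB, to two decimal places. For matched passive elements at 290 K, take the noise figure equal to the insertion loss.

6.88 dB

Convert to linear (a loss of L dB is a gain of −L dB): F_i = 10^(NF_i/10), G_i = 10^(G_i,dB/10)
  Stage 1: F_1 = 10^(2.40/10) = 1.738, G_1 = 10^(−2.40/10) = 0.5754
  Stage 2: F_2 = 10^(4.36/10) = 2.729, G_2 = 10^(18.6/10) = 72.44
  Stage 3: F_3 = 10^(5.05/10) = 3.199, G_3 = 10^(−4.38/10) = 0.3648
  Stage 4: F_4 = 10^(3.60/10) = 2.291, G_4 = 10^(14.1/10) = 25.70
Friis cascade:
  F = 1.738 + (2.729 − 1)/0.5754 + (3.199 − 1)/41.69 + (2.291 − 1)/15.21 = 4.880
NF = 10 log₁₀(4.880) = 6.88 dB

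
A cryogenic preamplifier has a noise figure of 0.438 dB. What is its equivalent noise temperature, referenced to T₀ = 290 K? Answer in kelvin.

F = 10^(0.438/10) = 1.10611
T_e = (F − 1)·T₀ = (1.10611 − 1) × 290 = 30.8 K

30.8 K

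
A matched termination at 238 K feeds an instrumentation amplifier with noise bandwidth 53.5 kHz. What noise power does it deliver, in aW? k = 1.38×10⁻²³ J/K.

P_n = kTB = 1.38×10⁻²³ × 238 × 5.35×10⁴ = 1.76×10⁻¹⁶ W = 176 aW

176 aW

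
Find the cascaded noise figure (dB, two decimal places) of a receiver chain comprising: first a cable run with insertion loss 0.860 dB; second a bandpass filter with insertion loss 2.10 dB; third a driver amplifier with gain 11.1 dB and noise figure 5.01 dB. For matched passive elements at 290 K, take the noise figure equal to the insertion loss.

7.97 dB

Convert to linear (a loss of L dB is a gain of −L dB): F_i = 10^(NF_i/10), G_i = 10^(G_i,dB/10)
  Stage 1: F_1 = 10^(0.860/10) = 1.219, G_1 = 10^(−0.860/10) = 0.8204
  Stage 2: F_2 = 10^(2.10/10) = 1.622, G_2 = 10^(−2.10/10) = 0.6166
  Stage 3: F_3 = 10^(5.01/10) = 3.170, G_3 = 10^(11.1/10) = 12.88
Friis cascade:
  F = 1.219 + (1.622 − 1)/0.8204 + (3.170 − 1)/0.5058 = 6.266
NF = 10 log₁₀(6.266) = 7.97 dB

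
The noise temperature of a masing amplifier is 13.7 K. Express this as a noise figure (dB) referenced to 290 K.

0.200 dB

F = 1 + T_e/T₀ = 1 + 13.7/290 = 1.04724
NF = 10 log₁₀(1.04724) = 0.200 dB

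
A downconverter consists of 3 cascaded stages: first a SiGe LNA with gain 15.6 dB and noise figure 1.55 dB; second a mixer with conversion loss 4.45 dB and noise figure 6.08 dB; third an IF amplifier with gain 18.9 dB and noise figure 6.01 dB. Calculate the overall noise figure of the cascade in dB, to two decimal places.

Convert to linear (a loss of L dB is a gain of −L dB): F_i = 10^(NF_i/10), G_i = 10^(G_i,dB/10)
  Stage 1: F_1 = 10^(1.55/10) = 1.429, G_1 = 10^(15.6/10) = 36.31
  Stage 2: F_2 = 10^(6.08/10) = 4.055, G_2 = 10^(−4.45/10) = 0.3589
  Stage 3: F_3 = 10^(6.01/10) = 3.990, G_3 = 10^(18.9/10) = 77.62
Friis cascade:
  F = 1.429 + (4.055 − 1)/36.31 + (3.990 − 1)/13.03 = 1.742
NF = 10 log₁₀(1.742) = 2.41 dB

2.41 dB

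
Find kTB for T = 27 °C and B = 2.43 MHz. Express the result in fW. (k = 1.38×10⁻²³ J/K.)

T = 27 °C + 273.15 = 300.15 K
P_n = kTB = 1.38×10⁻²³ × 300.15 × 2.43×10⁶ = 1.01×10⁻¹⁴ W = 10.1 fW

10.1 fW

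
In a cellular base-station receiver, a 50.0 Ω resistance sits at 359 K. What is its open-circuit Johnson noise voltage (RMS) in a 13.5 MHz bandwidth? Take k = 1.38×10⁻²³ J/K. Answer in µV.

V_n = √(4kTRB)
4kTRB = 4 × 1.38×10⁻²³ × 359 × 5.00×10¹ × 1.35×10⁷ = 1.34×10⁻¹¹ V²
V_n = √(1.34×10⁻¹¹) = 3.66×10⁻⁶ V = 3.66 µV

3.66 µV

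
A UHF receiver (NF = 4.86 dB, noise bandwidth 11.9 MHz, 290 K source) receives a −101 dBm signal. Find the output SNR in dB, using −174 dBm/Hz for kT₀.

Noise floor: N = −174 + 10 log₁₀(B) + NF
10 log₁₀(1.19×10⁷) = 70.76 dB
N = −174 + 70.76 + 4.86 = −98.38 dBm
SNR = P_sig − N = −101 − (−98.38) = −2.62 dB → −2.6 dB

−2.6 dB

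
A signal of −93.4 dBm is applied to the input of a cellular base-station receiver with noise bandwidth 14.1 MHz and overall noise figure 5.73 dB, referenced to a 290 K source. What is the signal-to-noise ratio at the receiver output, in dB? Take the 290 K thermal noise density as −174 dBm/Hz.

3.4 dB

Noise floor: N = −174 + 10 log₁₀(B) + NF
10 log₁₀(1.41×10⁷) = 71.49 dB
N = −174 + 71.49 + 5.73 = −96.78 dBm
SNR = P_sig − N = −93.4 − (−96.78) = 3.38 dB → 3.4 dB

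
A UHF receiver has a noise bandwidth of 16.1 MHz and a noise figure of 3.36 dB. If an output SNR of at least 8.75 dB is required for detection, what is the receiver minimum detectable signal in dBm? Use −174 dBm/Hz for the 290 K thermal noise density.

Sensitivity = −174 + 10 log₁₀(B) + NF + SNR_min
= −174 + 72.07 + 3.36 + 8.75
= −89.82 dBm → −89.8 dBm

−89.8 dBm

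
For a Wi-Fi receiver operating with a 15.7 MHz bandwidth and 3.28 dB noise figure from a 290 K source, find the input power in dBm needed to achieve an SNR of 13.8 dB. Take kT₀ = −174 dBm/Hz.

−85.0 dBm

Sensitivity = −174 + 10 log₁₀(B) + NF + SNR_min
= −174 + 71.96 + 3.28 + 13.8
= −84.96 dBm → −85.0 dBm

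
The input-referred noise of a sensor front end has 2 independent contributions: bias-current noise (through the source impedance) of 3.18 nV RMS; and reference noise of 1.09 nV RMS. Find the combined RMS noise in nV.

3.36 nV

Uncorrelated sources add in power (mean-square): V_tot = √(ΣV_i²)
V_tot = √[(3.18×10⁻⁹)² + (1.09×10⁻⁹)²] = 3.36×10⁻⁹ V = 3.36 nV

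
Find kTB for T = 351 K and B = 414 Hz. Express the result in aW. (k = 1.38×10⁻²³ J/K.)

2.01 aW

P_n = kTB = 1.38×10⁻²³ × 351 × 4.14×10² = 2.01×10⁻¹⁸ W = 2.01 aW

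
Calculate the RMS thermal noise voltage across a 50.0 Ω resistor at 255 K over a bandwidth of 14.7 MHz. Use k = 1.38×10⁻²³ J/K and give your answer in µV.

3.22 µV

V_n = √(4kTRB)
4kTRB = 4 × 1.38×10⁻²³ × 255 × 5.00×10¹ × 1.47×10⁷ = 1.03×10⁻¹¹ V²
V_n = √(1.03×10⁻¹¹) = 3.22×10⁻⁶ V = 3.22 µV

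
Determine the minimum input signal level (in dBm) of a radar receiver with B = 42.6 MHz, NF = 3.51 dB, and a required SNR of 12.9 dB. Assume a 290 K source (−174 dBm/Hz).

−81.3 dBm

Sensitivity = −174 + 10 log₁₀(B) + NF + SNR_min
= −174 + 76.29 + 3.51 + 12.9
= −81.30 dBm → −81.3 dBm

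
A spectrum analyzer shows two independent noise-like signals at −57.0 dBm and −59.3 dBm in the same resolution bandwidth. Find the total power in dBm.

−55.0 dBm

Convert to linear, add, convert back:
P₁ = 2.00×10⁻⁹ W, P₂ = 1.17×10⁻⁹ W
P_tot = 3.17×10⁻⁹ W → 10 log₁₀(P_tot / 10⁻³) = −55.0 dBm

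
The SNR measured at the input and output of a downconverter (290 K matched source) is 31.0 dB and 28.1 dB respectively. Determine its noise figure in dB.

NF (dB) = SNR_in(dB) − SNR_out(dB) when the source is at T₀
NF = 31.0 − 28.1 = 2.9 dB

2.9 dB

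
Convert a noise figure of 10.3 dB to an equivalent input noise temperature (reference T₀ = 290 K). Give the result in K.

2817 K

F = 10^(10.3/10) = 10.7152
T_e = (F − 1)·T₀ = (10.7152 − 1) × 290 = 2817 K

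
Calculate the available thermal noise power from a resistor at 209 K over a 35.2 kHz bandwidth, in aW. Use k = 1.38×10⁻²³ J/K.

P_n = kTB = 1.38×10⁻²³ × 209 × 3.52×10⁴ = 1.02×10⁻¹⁶ W = 102 aW

102 aW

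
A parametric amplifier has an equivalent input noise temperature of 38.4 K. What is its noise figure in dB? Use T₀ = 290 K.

F = 1 + T_e/T₀ = 1 + 38.4/290 = 1.13241
NF = 10 log₁₀(1.13241) = 0.540 dB

0.540 dB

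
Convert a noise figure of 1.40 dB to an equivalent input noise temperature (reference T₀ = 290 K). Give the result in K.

F = 10^(1.40/10) = 1.38038
T_e = (F − 1)·T₀ = (1.38038 − 1) × 290 = 110 K

110 K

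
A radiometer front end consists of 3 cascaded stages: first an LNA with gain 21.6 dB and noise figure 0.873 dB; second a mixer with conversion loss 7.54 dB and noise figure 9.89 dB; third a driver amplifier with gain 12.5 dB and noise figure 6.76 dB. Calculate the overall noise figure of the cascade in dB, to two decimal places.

Convert to linear (a loss of L dB is a gain of −L dB): F_i = 10^(NF_i/10), G_i = 10^(G_i,dB/10)
  Stage 1: F_1 = 10^(0.873/10) = 1.223, G_1 = 10^(21.6/10) = 144.5
  Stage 2: F_2 = 10^(9.89/10) = 9.750, G_2 = 10^(−7.54/10) = 0.1762
  Stage 3: F_3 = 10^(6.76/10) = 4.742, G_3 = 10^(12.5/10) = 17.78
Friis cascade:
  F = 1.223 + (9.750 − 1)/144.5 + (4.742 − 1)/25.47 = 1.430
NF = 10 log₁₀(1.430) = 1.55 dB

1.55 dB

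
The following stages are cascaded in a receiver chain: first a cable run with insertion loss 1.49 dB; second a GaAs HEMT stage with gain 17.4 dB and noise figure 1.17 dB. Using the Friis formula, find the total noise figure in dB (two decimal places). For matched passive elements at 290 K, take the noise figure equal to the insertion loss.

2.66 dB

Convert to linear (a loss of L dB is a gain of −L dB): F_i = 10^(NF_i/10), G_i = 10^(G_i,dB/10)
  Stage 1: F_1 = 10^(1.49/10) = 1.409, G_1 = 10^(−1.49/10) = 0.7096
  Stage 2: F_2 = 10^(1.17/10) = 1.309, G_2 = 10^(17.4/10) = 54.95
Friis cascade:
  F = 1.409 + (1.309 − 1)/0.7096 = 1.845
NF = 10 log₁₀(1.845) = 2.66 dB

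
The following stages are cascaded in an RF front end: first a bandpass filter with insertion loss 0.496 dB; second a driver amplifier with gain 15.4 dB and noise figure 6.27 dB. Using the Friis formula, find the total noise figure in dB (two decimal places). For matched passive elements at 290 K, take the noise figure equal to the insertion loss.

6.77 dB

Convert to linear (a loss of L dB is a gain of −L dB): F_i = 10^(NF_i/10), G_i = 10^(G_i,dB/10)
  Stage 1: F_1 = 10^(0.496/10) = 1.121, G_1 = 10^(−0.496/10) = 0.8921
  Stage 2: F_2 = 10^(6.27/10) = 4.236, G_2 = 10^(15.4/10) = 34.67
Friis cascade:
  F = 1.121 + (4.236 − 1)/0.8921 = 4.749
NF = 10 log₁₀(4.749) = 6.77 dB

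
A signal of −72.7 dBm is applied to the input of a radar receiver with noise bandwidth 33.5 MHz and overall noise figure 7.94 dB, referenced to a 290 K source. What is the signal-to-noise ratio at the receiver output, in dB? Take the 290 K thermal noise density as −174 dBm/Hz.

18.1 dB

Noise floor: N = −174 + 10 log₁₀(B) + NF
10 log₁₀(3.35×10⁷) = 75.25 dB
N = −174 + 75.25 + 7.94 = −90.81 dBm
SNR = P_sig − N = −72.7 − (−90.81) = 18.11 dB → 18.1 dB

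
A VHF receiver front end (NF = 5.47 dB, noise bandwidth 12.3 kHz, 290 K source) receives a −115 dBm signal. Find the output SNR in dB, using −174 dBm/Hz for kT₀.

12.6 dB

Noise floor: N = −174 + 10 log₁₀(B) + NF
10 log₁₀(1.23×10⁴) = 40.9 dB
N = −174 + 40.9 + 5.47 = −127.63 dBm
SNR = P_sig − N = −115 − (−127.63) = 12.63 dB → 12.6 dB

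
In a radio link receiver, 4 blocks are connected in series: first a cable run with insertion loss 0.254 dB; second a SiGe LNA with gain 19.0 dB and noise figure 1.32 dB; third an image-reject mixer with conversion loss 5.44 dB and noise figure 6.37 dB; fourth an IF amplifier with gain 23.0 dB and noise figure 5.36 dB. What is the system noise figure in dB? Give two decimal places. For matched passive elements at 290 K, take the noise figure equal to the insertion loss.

Convert to linear (a loss of L dB is a gain of −L dB): F_i = 10^(NF_i/10), G_i = 10^(G_i,dB/10)
  Stage 1: F_1 = 10^(0.254/10) = 1.060, G_1 = 10^(−0.254/10) = 0.9432
  Stage 2: F_2 = 10^(1.32/10) = 1.355, G_2 = 10^(19.0/10) = 79.43
  Stage 3: F_3 = 10^(6.37/10) = 4.335, G_3 = 10^(−5.44/10) = 0.2858
  Stage 4: F_4 = 10^(5.36/10) = 3.436, G_4 = 10^(23.0/10) = 199.5
Friis cascade:
  F = 1.060 + (1.355 − 1)/0.9432 + (4.335 − 1)/74.92 + (3.436 − 1)/21.41 = 1.595
NF = 10 log₁₀(1.595) = 2.03 dB

2.03 dB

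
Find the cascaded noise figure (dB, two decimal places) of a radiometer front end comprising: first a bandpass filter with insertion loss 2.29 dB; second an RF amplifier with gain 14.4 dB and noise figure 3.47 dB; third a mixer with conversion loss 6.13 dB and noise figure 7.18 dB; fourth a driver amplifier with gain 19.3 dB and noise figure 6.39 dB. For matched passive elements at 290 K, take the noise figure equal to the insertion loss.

Convert to linear (a loss of L dB is a gain of −L dB): F_i = 10^(NF_i/10), G_i = 10^(G_i,dB/10)
  Stage 1: F_1 = 10^(2.29/10) = 1.694, G_1 = 10^(−2.29/10) = 0.5902
  Stage 2: F_2 = 10^(3.47/10) = 2.223, G_2 = 10^(14.4/10) = 27.54
  Stage 3: F_3 = 10^(7.18/10) = 5.224, G_3 = 10^(−6.13/10) = 0.2438
  Stage 4: F_4 = 10^(6.39/10) = 4.355, G_4 = 10^(19.3/10) = 85.11
Friis cascade:
  F = 1.694 + (2.223 − 1)/0.5902 + (5.224 − 1)/16.26 + (4.355 − 1)/3.963 = 4.874
NF = 10 log₁₀(4.874) = 6.88 dB

6.88 dB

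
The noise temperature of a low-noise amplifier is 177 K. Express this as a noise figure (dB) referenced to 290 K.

F = 1 + T_e/T₀ = 1 + 177/290 = 1.61034
NF = 10 log₁₀(1.61034) = 2.07 dB

2.07 dB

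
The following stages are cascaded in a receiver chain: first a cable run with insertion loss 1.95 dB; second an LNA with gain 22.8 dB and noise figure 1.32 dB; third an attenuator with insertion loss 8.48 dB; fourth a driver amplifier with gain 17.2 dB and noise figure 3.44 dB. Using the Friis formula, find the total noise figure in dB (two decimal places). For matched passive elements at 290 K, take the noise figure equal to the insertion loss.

3.51 dB

Convert to linear (a loss of L dB is a gain of −L dB): F_i = 10^(NF_i/10), G_i = 10^(G_i,dB/10)
  Stage 1: F_1 = 10^(1.95/10) = 1.567, G_1 = 10^(−1.95/10) = 0.6383
  Stage 2: F_2 = 10^(1.32/10) = 1.355, G_2 = 10^(22.8/10) = 190.5
  Stage 3: F_3 = 10^(8.48/10) = 7.047, G_3 = 10^(−8.48/10) = 0.1419
  Stage 4: F_4 = 10^(3.44/10) = 2.208, G_4 = 10^(17.2/10) = 52.48
Friis cascade:
  F = 1.567 + (1.355 − 1)/0.6383 + (7.047 − 1)/121.6 + (2.208 − 1)/17.26 = 2.243
NF = 10 log₁₀(2.243) = 3.51 dB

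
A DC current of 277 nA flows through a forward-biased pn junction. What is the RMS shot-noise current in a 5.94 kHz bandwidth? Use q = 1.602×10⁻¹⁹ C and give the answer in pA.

23.0 pA

I_n = √(2qI·B)
2qI·B = 2 × 1.602×10⁻¹⁹ × 2.77×10⁻⁷ × 5.94×10³ = 5.27×10⁻²² A²
I_n = √(5.27×10⁻²²) = 2.30×10⁻¹¹ A = 23.0 pA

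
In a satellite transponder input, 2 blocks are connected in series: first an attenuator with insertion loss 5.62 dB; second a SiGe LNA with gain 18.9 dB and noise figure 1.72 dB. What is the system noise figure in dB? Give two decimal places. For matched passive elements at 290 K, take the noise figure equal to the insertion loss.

7.34 dB

Convert to linear (a loss of L dB is a gain of −L dB): F_i = 10^(NF_i/10), G_i = 10^(G_i,dB/10)
  Stage 1: F_1 = 10^(5.62/10) = 3.648, G_1 = 10^(−5.62/10) = 0.2742
  Stage 2: F_2 = 10^(1.72/10) = 1.486, G_2 = 10^(18.9/10) = 77.62
Friis cascade:
  F = 3.648 + (1.486 − 1)/0.2742 = 5.420
NF = 10 log₁₀(5.420) = 7.34 dB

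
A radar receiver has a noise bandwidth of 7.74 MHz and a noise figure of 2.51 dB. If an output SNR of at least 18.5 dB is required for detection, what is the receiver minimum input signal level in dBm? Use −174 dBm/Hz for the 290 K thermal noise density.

−84.1 dBm

Sensitivity = −174 + 10 log₁₀(B) + NF + SNR_min
= −174 + 68.89 + 2.51 + 18.5
= −84.10 dBm → −84.1 dBm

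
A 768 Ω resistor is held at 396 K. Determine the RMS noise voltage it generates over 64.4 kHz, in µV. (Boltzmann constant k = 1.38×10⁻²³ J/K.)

V_n = √(4kTRB)
4kTRB = 4 × 1.38×10⁻²³ × 396 × 7.68×10² × 6.44×10⁴ = 1.08×10⁻¹² V²
V_n = √(1.08×10⁻¹²) = 1.04×10⁻⁶ V = 1.04 µV

1.04 µV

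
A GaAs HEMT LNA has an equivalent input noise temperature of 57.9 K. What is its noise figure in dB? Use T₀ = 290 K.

0.791 dB

F = 1 + T_e/T₀ = 1 + 57.9/290 = 1.19966
NF = 10 log₁₀(1.19966) = 0.791 dB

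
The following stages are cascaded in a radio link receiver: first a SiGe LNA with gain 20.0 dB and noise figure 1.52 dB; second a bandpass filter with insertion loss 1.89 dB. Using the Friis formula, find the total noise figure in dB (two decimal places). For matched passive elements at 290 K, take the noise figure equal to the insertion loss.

Convert to linear (a loss of L dB is a gain of −L dB): F_i = 10^(NF_i/10), G_i = 10^(G_i,dB/10)
  Stage 1: F_1 = 10^(1.52/10) = 1.419, G_1 = 10^(20.0/10) = 100.0
  Stage 2: F_2 = 10^(1.89/10) = 1.545, G_2 = 10^(−1.89/10) = 0.6471
Friis cascade:
  F = 1.419 + (1.545 − 1)/100.0 = 1.425
NF = 10 log₁₀(1.425) = 1.54 dB

1.54 dB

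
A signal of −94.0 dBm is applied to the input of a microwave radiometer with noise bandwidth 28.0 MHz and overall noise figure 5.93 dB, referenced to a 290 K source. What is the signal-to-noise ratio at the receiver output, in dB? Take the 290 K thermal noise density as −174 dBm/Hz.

Noise floor: N = −174 + 10 log₁₀(B) + NF
10 log₁₀(2.80×10⁷) = 74.47 dB
N = −174 + 74.47 + 5.93 = −93.60 dBm
SNR = P_sig − N = −94.0 − (−93.60) = −0.40 dB → −0.4 dB

−0.4 dB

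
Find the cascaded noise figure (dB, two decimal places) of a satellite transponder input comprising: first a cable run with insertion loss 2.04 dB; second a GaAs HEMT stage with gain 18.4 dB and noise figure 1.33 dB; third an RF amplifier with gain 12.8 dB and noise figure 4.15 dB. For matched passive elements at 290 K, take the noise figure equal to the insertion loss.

3.44 dB

Convert to linear (a loss of L dB is a gain of −L dB): F_i = 10^(NF_i/10), G_i = 10^(G_i,dB/10)
  Stage 1: F_1 = 10^(2.04/10) = 1.600, G_1 = 10^(−2.04/10) = 0.6252
  Stage 2: F_2 = 10^(1.33/10) = 1.358, G_2 = 10^(18.4/10) = 69.18
  Stage 3: F_3 = 10^(4.15/10) = 2.600, G_3 = 10^(12.8/10) = 19.05
Friis cascade:
  F = 1.600 + (1.358 − 1)/0.6252 + (2.600 − 1)/43.25 = 2.210
NF = 10 log₁₀(2.210) = 3.44 dB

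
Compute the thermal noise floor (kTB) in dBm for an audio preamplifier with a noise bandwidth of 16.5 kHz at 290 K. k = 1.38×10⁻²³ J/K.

P_n = kTB = 1.38×10⁻²³ × 290 × 1.65×10⁴ = 6.60×10⁻¹⁷ W
In dBm: 10 log₁₀(6.60×10⁻¹⁷ / 10⁻³) = −131.8 dBm

−131.8 dBm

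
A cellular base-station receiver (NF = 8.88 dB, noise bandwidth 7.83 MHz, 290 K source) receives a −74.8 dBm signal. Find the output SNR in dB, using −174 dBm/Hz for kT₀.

Noise floor: N = −174 + 10 log₁₀(B) + NF
10 log₁₀(7.83×10⁶) = 68.94 dB
N = −174 + 68.94 + 8.88 = −96.18 dBm
SNR = P_sig − N = −74.8 − (−96.18) = 21.38 dB → 21.4 dB

21.4 dB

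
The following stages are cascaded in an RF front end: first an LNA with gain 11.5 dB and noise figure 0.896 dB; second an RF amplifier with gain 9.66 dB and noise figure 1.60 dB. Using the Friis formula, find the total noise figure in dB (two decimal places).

1.01 dB

Convert to linear (a loss of L dB is a gain of −L dB): F_i = 10^(NF_i/10), G_i = 10^(G_i,dB/10)
  Stage 1: F_1 = 10^(0.896/10) = 1.229, G_1 = 10^(11.5/10) = 14.13
  Stage 2: F_2 = 10^(1.60/10) = 1.445, G_2 = 10^(9.66/10) = 9.247
Friis cascade:
  F = 1.229 + (1.445 − 1)/14.13 = 1.261
NF = 10 log₁₀(1.261) = 1.01 dB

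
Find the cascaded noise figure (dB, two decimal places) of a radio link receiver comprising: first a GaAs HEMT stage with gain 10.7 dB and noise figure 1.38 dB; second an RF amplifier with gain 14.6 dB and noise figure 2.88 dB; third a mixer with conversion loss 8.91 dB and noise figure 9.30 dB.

1.69 dB

Convert to linear (a loss of L dB is a gain of −L dB): F_i = 10^(NF_i/10), G_i = 10^(G_i,dB/10)
  Stage 1: F_1 = 10^(1.38/10) = 1.374, G_1 = 10^(10.7/10) = 11.75
  Stage 2: F_2 = 10^(2.88/10) = 1.941, G_2 = 10^(14.6/10) = 28.84
  Stage 3: F_3 = 10^(9.30/10) = 8.511, G_3 = 10^(−8.91/10) = 0.1285
Friis cascade:
  F = 1.374 + (1.941 − 1)/11.75 + (8.511 − 1)/338.8 = 1.476
NF = 10 log₁₀(1.476) = 1.69 dB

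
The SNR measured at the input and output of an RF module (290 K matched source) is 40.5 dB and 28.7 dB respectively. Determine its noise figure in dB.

NF (dB) = SNR_in(dB) − SNR_out(dB) when the source is at T₀
NF = 40.5 − 28.7 = 11.8 dB

11.8 dB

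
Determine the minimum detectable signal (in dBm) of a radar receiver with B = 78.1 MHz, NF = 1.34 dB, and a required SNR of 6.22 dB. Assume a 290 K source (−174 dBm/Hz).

Sensitivity = −174 + 10 log₁₀(B) + NF + SNR_min
= −174 + 78.93 + 1.34 + 6.22
= −87.51 dBm → −87.5 dBm

−87.5 dBm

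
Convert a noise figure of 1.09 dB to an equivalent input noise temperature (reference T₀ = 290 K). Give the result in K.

F = 10^(1.09/10) = 1.28529
T_e = (F − 1)·T₀ = (1.28529 − 1) × 290 = 82.7 K

82.7 K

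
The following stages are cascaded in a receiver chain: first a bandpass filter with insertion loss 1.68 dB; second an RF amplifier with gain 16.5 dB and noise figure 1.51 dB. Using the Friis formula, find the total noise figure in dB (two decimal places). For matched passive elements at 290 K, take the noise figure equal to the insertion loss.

Convert to linear (a loss of L dB is a gain of −L dB): F_i = 10^(NF_i/10), G_i = 10^(G_i,dB/10)
  Stage 1: F_1 = 10^(1.68/10) = 1.472, G_1 = 10^(−1.68/10) = 0.6792
  Stage 2: F_2 = 10^(1.51/10) = 1.416, G_2 = 10^(16.5/10) = 44.67
Friis cascade:
  F = 1.472 + (1.416 − 1)/0.6792 = 2.084
NF = 10 log₁₀(2.084) = 3.19 dB

3.19 dB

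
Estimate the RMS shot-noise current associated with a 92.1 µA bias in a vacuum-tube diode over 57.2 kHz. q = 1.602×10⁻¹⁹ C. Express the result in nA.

1.30 nA

I_n = √(2qI·B)
2qI·B = 2 × 1.602×10⁻¹⁹ × 9.21×10⁻⁵ × 5.72×10⁴ = 1.69×10⁻¹⁸ A²
I_n = √(1.69×10⁻¹⁸) = 1.30×10⁻⁹ A = 1.30 nA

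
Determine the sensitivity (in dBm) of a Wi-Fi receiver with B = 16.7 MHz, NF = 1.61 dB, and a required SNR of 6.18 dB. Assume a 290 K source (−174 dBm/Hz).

Sensitivity = −174 + 10 log₁₀(B) + NF + SNR_min
= −174 + 72.23 + 1.61 + 6.18
= −93.98 dBm → −94.0 dBm

−94.0 dBm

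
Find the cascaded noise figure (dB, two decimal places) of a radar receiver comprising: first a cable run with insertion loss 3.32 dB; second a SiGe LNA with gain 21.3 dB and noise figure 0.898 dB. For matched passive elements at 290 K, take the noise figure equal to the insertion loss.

Convert to linear (a loss of L dB is a gain of −L dB): F_i = 10^(NF_i/10), G_i = 10^(G_i,dB/10)
  Stage 1: F_1 = 10^(3.32/10) = 2.148, G_1 = 10^(−3.32/10) = 0.4656
  Stage 2: F_2 = 10^(0.898/10) = 1.230, G_2 = 10^(21.3/10) = 134.9
Friis cascade:
  F = 2.148 + (1.230 − 1)/0.4656 = 2.641
NF = 10 log₁₀(2.641) = 4.22 dB

4.22 dB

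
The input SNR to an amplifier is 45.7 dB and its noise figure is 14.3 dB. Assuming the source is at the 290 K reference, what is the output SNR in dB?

By definition F = SNR_in/SNR_out, so in dB: SNR_out = SNR_in − NF
SNR_out = 45.7 − 14.3 = 31.4 dB

31.4 dB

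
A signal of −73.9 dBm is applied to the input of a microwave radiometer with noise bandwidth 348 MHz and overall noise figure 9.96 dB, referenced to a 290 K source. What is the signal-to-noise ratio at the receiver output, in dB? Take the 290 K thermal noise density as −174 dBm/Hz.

Noise floor: N = −174 + 10 log₁₀(B) + NF
10 log₁₀(3.48×10⁸) = 85.42 dB
N = −174 + 85.42 + 9.96 = −78.62 dBm
SNR = P_sig − N = −73.9 − (−78.62) = 4.72 dB → 4.7 dB

4.7 dB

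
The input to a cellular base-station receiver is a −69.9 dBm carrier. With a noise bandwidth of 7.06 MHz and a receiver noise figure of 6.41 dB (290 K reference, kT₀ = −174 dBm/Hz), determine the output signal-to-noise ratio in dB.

29.2 dB

Noise floor: N = −174 + 10 log₁₀(B) + NF
10 log₁₀(7.06×10⁶) = 68.49 dB
N = −174 + 68.49 + 6.41 = −99.10 dBm
SNR = P_sig − N = −69.9 − (−99.10) = 29.20 dB → 29.2 dB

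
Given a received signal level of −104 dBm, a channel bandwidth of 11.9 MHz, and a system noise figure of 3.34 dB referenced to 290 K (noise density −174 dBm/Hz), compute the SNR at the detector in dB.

Noise floor: N = −174 + 10 log₁₀(B) + NF
10 log₁₀(1.19×10⁷) = 70.76 dB
N = −174 + 70.76 + 3.34 = −99.90 dBm
SNR = P_sig − N = −104 − (−99.90) = −4.10 dB → −4.1 dB

−4.1 dB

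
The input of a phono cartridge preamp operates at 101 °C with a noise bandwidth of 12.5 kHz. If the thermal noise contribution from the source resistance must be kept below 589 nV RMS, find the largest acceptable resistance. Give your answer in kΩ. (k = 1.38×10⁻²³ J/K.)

1.34 kΩ

T = 101 °C + 273.15 = 374.15 K
Johnson–Nyquist: V_n = √(4kTRB) ⇒ R = V_n² / (4kTB)
4kTB = 4 × 1.38×10⁻²³ × 374.15 × 1.25×10⁴ = 2.58×10⁻¹⁶
R = (5.89×10⁻⁷)² / 2.58×10⁻¹⁶ = 1.34×10³ Ω = 1.34 kΩ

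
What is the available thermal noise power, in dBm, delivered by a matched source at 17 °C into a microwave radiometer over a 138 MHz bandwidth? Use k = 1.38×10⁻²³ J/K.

−92.6 dBm

T = 17 °C + 273.15 = 290.15 K
P_n = kTB = 1.38×10⁻²³ × 290.15 × 1.38×10⁸ = 5.53×10⁻¹³ W
In dBm: 10 log₁₀(5.53×10⁻¹³ / 10⁻³) = −92.6 dBm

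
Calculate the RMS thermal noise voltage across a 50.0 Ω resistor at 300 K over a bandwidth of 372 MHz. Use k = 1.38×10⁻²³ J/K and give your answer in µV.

17.6 µV

V_n = √(4kTRB)
4kTRB = 4 × 1.38×10⁻²³ × 300 × 5.00×10¹ × 3.72×10⁸ = 3.08×10⁻¹⁰ V²
V_n = √(3.08×10⁻¹⁰) = 1.76×10⁻⁵ V = 17.6 µV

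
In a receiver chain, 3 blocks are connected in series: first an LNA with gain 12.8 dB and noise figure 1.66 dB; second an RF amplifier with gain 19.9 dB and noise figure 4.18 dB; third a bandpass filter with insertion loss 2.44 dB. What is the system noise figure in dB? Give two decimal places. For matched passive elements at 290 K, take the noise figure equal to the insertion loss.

Convert to linear (a loss of L dB is a gain of −L dB): F_i = 10^(NF_i/10), G_i = 10^(G_i,dB/10)
  Stage 1: F_1 = 10^(1.66/10) = 1.466, G_1 = 10^(12.8/10) = 19.05
  Stage 2: F_2 = 10^(4.18/10) = 2.618, G_2 = 10^(19.9/10) = 97.72
  Stage 3: F_3 = 10^(2.44/10) = 1.754, G_3 = 10^(−2.44/10) = 0.5702
Friis cascade:
  F = 1.466 + (2.618 − 1)/19.05 + (1.754 − 1)/1862 = 1.551
NF = 10 log₁₀(1.551) = 1.91 dB

1.91 dB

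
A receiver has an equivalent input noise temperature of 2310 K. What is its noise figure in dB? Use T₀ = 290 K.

F = 1 + T_e/T₀ = 1 + 2310/290 = 8.96552
NF = 10 log₁₀(8.96552) = 9.53 dB

9.53 dB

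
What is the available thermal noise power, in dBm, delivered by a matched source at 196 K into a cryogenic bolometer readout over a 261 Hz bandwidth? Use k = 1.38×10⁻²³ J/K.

−151.5 dBm

P_n = kTB = 1.38×10⁻²³ × 196 × 2.61×10² = 7.06×10⁻¹⁹ W
In dBm: 10 log₁₀(7.06×10⁻¹⁹ / 10⁻³) = −151.5 dBm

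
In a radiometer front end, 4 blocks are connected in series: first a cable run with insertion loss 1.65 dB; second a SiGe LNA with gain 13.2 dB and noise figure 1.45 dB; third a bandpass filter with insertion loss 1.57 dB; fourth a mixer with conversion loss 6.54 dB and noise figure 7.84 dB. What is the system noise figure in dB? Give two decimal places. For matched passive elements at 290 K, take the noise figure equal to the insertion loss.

Convert to linear (a loss of L dB is a gain of −L dB): F_i = 10^(NF_i/10), G_i = 10^(G_i,dB/10)
  Stage 1: F_1 = 10^(1.65/10) = 1.462, G_1 = 10^(−1.65/10) = 0.6839
  Stage 2: F_2 = 10^(1.45/10) = 1.396, G_2 = 10^(13.2/10) = 20.89
  Stage 3: F_3 = 10^(1.57/10) = 1.435, G_3 = 10^(−1.57/10) = 0.6966
  Stage 4: F_4 = 10^(7.84/10) = 6.081, G_4 = 10^(−6.54/10) = 0.2218
Friis cascade:
  F = 1.462 + (1.396 − 1)/0.6839 + (1.435 − 1)/14.29 + (6.081 − 1)/9.954 = 2.583
NF = 10 log₁₀(2.583) = 4.12 dB

4.12 dB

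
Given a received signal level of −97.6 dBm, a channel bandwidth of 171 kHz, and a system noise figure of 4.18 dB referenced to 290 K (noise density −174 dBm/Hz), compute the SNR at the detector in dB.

Noise floor: N = −174 + 10 log₁₀(B) + NF
10 log₁₀(1.71×10⁵) = 52.33 dB
N = −174 + 52.33 + 4.18 = −117.49 dBm
SNR = P_sig − N = −97.6 − (−117.49) = 19.89 dB → 19.9 dB

19.9 dB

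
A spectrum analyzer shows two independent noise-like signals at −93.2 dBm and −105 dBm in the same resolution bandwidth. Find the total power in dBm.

Convert to linear, add, convert back:
P₁ = 4.79×10⁻¹³ W, P₂ = 3.16×10⁻¹⁴ W
P_tot = 5.10×10⁻¹³ W → 10 log₁₀(P_tot / 10⁻³) = −92.9 dBm

−92.9 dBm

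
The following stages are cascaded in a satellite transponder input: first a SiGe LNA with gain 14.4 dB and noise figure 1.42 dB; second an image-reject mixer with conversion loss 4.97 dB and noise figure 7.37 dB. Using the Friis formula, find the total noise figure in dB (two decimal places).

1.90 dB

Convert to linear (a loss of L dB is a gain of −L dB): F_i = 10^(NF_i/10), G_i = 10^(G_i,dB/10)
  Stage 1: F_1 = 10^(1.42/10) = 1.387, G_1 = 10^(14.4/10) = 27.54
  Stage 2: F_2 = 10^(7.37/10) = 5.458, G_2 = 10^(−4.97/10) = 0.3184
Friis cascade:
  F = 1.387 + (5.458 − 1)/27.54 = 1.549
NF = 10 log₁₀(1.549) = 1.90 dB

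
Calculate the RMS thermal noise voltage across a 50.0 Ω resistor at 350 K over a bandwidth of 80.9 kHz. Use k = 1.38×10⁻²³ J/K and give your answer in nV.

V_n = √(4kTRB)
4kTRB = 4 × 1.38×10⁻²³ × 350 × 5.00×10¹ × 8.09×10⁴ = 7.81×10⁻¹⁴ V²
V_n = √(7.81×10⁻¹⁴) = 2.80×10⁻⁷ V = 280 nV

280 nV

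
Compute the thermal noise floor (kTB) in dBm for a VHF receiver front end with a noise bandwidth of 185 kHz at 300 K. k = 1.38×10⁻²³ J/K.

P_n = kTB = 1.38×10⁻²³ × 300 × 1.85×10⁵ = 7.66×10⁻¹⁶ W
In dBm: 10 log₁₀(7.66×10⁻¹⁶ / 10⁻³) = −121.2 dBm

−121.2 dBm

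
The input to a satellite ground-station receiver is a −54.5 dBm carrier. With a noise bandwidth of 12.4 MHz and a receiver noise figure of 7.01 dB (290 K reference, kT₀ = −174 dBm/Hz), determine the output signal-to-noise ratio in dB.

Noise floor: N = −174 + 10 log₁₀(B) + NF
10 log₁₀(1.24×10⁷) = 70.93 dB
N = −174 + 70.93 + 7.01 = −96.06 dBm
SNR = P_sig − N = −54.5 − (−96.06) = 41.56 dB → 41.6 dB

41.6 dB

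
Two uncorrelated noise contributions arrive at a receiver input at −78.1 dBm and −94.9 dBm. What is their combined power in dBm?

−78.0 dBm

Convert to linear, add, convert back:
P₁ = 1.55×10⁻¹¹ W, P₂ = 3.24×10⁻¹³ W
P_tot = 1.58×10⁻¹¹ W → 10 log₁₀(P_tot / 10⁻³) = −78.0 dBm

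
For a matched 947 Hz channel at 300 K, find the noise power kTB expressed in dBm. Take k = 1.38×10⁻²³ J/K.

−144.1 dBm

P_n = kTB = 1.38×10⁻²³ × 300 × 9.47×10² = 3.92×10⁻¹⁸ W
In dBm: 10 log₁₀(3.92×10⁻¹⁸ / 10⁻³) = −144.1 dBm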